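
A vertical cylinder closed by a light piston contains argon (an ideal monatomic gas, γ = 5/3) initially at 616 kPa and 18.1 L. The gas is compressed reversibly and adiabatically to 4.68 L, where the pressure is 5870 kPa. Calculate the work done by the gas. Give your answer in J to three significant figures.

Adiabatic: W = (P₁V₁ − P₂V₂)/(γ − 1) with γ = 5/3.
P₁V₁ = 11150 J, P₂V₂ = 27472 J.
W = (11150 − 27472) / 0.6667 = -24483 J.

W ≈ -24500 J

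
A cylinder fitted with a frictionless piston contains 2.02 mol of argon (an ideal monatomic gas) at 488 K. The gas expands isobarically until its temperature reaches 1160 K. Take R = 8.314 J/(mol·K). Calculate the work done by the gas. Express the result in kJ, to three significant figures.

Isobaric: W = P ΔV = nR ΔT.
W = (2.02)(8.314)(1160 − 488) = 11286 J.

W ≈ 11.3 kJ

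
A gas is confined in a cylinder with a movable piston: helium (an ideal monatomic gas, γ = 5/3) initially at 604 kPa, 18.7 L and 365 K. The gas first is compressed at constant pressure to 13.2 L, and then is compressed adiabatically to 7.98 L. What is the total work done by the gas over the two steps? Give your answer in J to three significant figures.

W_total ≈ -8090 J

Step 1 (isobaric): W = PΔV = (604 kPa)(13.2 − 18.7 L) = -3322 J.
After step 1: P = 604 kPa, V = 13.2 L, T = 257.6 K.
Step 2 (adiabatic): W = (P₁V₁ − P₂V₂)/(γ−1) = (7973 − 11151)/0.667 = -4768 J.
W_total = -3322 − 4768 = -8090 J.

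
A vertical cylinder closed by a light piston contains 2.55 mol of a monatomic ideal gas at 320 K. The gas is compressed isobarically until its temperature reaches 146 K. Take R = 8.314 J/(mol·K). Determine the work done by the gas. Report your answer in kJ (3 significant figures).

W ≈ -3.69 kJ

Isobaric: W = P ΔV = nR ΔT.
W = (2.55)(8.314)(146 − 320) = -3689 J.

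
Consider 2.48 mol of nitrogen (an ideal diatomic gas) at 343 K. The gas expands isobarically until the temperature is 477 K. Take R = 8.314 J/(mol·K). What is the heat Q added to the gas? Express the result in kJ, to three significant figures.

Isobaric: W = nRΔT = (2.48)(8.314)(134) = 2763 J.
ΔU = nCᵥΔT with Cᵥ = 5R/2: ΔU = (2.48)(20.79)(134) = 6907 J.
Q = ΔU + W = 6907 + 2763 = 9670 J.

Q ≈ 9.67 kJ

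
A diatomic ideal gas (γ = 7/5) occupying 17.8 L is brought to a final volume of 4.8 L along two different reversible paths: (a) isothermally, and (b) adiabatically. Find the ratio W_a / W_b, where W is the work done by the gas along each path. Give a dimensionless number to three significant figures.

Path (a) isothermal: W = P₁V₁ ln(V₂/V₁) → W_a/(P₁V₁) = -1.311.
Path (b) adiabatic: W = P₁V₁(1 − (V₁/V₂)^(γ−1))/(γ−1) → W_b/(P₁V₁) = -1.723.
W_a / W_b = -1.311 / -1.723 = 0.7607.

W_a / W_b ≈ 0.761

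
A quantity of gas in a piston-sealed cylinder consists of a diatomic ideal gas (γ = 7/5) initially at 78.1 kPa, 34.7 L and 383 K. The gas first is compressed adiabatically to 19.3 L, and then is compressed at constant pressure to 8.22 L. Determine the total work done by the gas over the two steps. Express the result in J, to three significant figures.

W_total ≈ -3760 J

Step 1 (adiabatic): W = (P₁V₁ − P₂V₂)/(γ−1) = (2710 − 3427)/0.4 = -1792 J.
After step 1: P = 177.6 kPa, V = 19.3 L, T = 484.3 K.
Step 2 (isobaric): W = PΔV = (177.6 kPa)(8.22 − 19.3 L) = -1967 J.
W_total = -1792 − 1967 = -3759 J.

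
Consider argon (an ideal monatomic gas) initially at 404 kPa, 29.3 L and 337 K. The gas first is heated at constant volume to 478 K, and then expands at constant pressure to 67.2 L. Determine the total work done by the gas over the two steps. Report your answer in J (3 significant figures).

Step 1 (isochoric): W = 0 (constant volume).
After step 1: P = 573 kPa (V unchanged).
Step 2 (isobaric): W = PΔV = (573 kPa)(67.2 − 29.3 L) = 21718 J.
W_total = 0 + 21718 = 21718 J.

W_total ≈ 21700 J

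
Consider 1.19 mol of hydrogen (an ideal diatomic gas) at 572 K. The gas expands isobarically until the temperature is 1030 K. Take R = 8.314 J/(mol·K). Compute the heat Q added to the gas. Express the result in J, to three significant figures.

Isobaric: W = nRΔT = (1.19)(8.314)(458) = 4531 J.
ΔU = nCᵥΔT with Cᵥ = 5R/2: ΔU = (1.19)(20.79)(458) = 11328 J.
Q = ΔU + W = 11328 + 4531 = 15860 J.

Q ≈ 15900 J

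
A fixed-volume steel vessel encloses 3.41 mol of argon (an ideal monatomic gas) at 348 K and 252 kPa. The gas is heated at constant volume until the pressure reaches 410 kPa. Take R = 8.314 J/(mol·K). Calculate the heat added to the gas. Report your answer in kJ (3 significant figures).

Q ≈ 9.28 kJ

Constant volume ⇒ W = 0, so Q = ΔU = nCᵥΔT with Cᵥ = 3R/2 = 12.47 J/(mol·K).
At constant V, T₂/T₁ = P₂/P₁ ⇒ ΔT = T₁(P₂/P₁ − 1) = 348·(410/252 − 1) = 218.2 K.
ΔU = (3.41)(12.47)(218.2) = 9279 J.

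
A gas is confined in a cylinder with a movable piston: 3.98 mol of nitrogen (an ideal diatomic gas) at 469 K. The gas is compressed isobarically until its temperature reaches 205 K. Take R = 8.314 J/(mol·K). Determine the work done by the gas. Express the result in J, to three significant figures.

Isobaric: W = P ΔV = nR ΔT.
W = (3.98)(8.314)(205 − 469) = -8736 J.

W ≈ -8740 J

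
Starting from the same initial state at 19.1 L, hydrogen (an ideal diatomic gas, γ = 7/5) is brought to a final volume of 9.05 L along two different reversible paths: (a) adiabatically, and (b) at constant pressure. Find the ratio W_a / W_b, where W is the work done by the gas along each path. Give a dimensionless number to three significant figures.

Path (a) adiabatic: W = P₁V₁(1 − (V₁/V₂)^(γ−1))/(γ−1) → W_a/(P₁V₁) = -0.8705.
Path (b) isobaric: W = P₁(V₂ − V₁) → W_b/(P₁V₁) = -0.5262.
W_a / W_b = -0.8705 / -0.5262 = 1.654.

W_a / W_b ≈ 1.65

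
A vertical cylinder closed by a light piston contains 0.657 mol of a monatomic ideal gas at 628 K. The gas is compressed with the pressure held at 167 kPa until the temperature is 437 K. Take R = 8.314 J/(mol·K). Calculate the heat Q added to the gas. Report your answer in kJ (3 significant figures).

Isobaric: W = nRΔT = (0.657)(8.314)(-191) = -1043 J.
ΔU = nCᵥΔT with Cᵥ = 3R/2: ΔU = (0.657)(12.47)(-191) = -1565 J.
Q = ΔU + W = -1565 − 1043 = -2608 J.

Q ≈ -2.61 kJ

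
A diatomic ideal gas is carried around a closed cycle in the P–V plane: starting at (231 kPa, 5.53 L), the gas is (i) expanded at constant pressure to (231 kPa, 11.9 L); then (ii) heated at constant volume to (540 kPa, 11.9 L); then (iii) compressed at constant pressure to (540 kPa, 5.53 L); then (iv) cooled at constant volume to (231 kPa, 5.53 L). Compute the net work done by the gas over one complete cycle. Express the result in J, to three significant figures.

W_net ≈ -1970 J

Constant-volume legs do no work.
W(i) = (231)(11.9 − 5.53) = 1471 J; W(iii) = (540)(5.53 − 11.9) = -3440 J.
W_net = 1471 − 3440 = -1968 J (the counter-clockwise enclosed area).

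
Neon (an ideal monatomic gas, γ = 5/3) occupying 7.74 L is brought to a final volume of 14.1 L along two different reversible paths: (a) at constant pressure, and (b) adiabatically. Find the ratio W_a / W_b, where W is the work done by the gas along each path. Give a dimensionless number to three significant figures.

Path (a) isobaric: W = P₁(V₂ − V₁) → W_a/(P₁V₁) = 0.8217.
Path (b) adiabatic: W = P₁V₁(1 − (V₁/V₂)^(γ−1))/(γ−1) → W_b/(P₁V₁) = 0.4944.
W_a / W_b = 0.8217 / 0.4944 = 1.662.

W_a / W_b ≈ 1.66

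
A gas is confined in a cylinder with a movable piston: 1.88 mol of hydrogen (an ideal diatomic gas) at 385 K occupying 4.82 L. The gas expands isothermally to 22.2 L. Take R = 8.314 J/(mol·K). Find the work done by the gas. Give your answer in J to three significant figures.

Isothermal: W = nRT ln(V₂/V₁).
W = (1.88)(8.314)(385) × ln(22.2/4.82)
  = 6018 × 1.527
W_by_gas = 9191 J.

W ≈ 9190 J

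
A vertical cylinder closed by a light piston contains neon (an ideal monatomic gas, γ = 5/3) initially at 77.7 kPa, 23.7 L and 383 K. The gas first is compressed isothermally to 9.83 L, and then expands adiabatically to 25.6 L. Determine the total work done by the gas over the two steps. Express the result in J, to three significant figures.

Step 1 (isothermal): W = P₁V₁ ln(V₂/V₁) = (1841) ln(9.83/23.7) = -1621 J.
After step 1: P = 187.3 kPa, V = 9.83 L, T = 383 K.
Step 2 (adiabatic): W = (P₁V₁ − P₂V₂)/(γ−1) = (1841 − 972.8)/0.667 = 1303 J.
W_total = -1621 + 1303 = -317.6 J.

W_total ≈ -318 J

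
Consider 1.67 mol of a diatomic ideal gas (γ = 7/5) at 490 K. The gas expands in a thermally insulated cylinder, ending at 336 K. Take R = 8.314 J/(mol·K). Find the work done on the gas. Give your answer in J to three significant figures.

W ≈ -5350 J

Adiabatic ⇒ Q = 0, so W_by = −ΔU = nCᵥ(T₁ − T₂).
Cᵥ = 5R/2 = 20.79 J/(mol·K).
W = (1.67)(20.79)(490 − 336) = 5345 J.
Work on gas = −W_by = -5345 J.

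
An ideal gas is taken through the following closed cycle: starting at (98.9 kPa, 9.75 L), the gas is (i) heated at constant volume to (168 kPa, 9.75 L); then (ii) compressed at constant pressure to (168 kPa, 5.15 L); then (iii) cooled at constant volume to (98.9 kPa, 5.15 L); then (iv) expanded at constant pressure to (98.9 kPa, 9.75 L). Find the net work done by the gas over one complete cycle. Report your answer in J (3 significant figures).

W_net ≈ -318 J

Constant-volume legs do no work.
W(ii) = (168)(5.15 − 9.75) = -772.8 J; W(iv) = (98.9)(9.75 − 5.15) = 454.9 J.
W_net = -772.8 + 454.9 = -317.9 J (the counter-clockwise enclosed area).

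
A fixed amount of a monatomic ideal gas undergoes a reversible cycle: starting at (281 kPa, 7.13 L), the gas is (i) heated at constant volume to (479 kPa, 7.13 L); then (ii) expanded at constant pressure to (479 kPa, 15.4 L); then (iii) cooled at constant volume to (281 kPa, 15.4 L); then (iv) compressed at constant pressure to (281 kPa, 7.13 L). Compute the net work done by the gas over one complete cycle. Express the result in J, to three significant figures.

W_net ≈ 1640 J

Constant-volume legs do no work.
W(ii) = (479)(15.4 − 7.13) = 3961 J; W(iv) = (281)(7.13 − 15.4) = -2324 J.
W_net = 3961 − 2324 = 1637 J (the clockwise enclosed area).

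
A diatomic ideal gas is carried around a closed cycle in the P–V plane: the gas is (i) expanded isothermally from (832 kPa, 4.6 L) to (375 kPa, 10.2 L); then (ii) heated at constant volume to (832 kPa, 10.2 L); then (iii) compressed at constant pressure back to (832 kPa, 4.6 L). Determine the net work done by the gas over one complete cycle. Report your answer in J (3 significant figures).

Leg (i): W = PᵢVᵢ ln(V_f/Vᵢ) = (3827) ln(10.2/4.6) = 3048 J.
Leg (ii): W = 0.
Leg (iii): W = PΔV = (832)(4.6 − 10.2) = -4659 J.
W_net = 3048 − 4659 = -1611 J.

W_net ≈ -1610 J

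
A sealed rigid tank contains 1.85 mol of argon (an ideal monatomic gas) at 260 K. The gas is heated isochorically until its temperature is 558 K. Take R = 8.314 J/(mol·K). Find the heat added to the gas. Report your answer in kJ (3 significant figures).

Q ≈ 6.88 kJ

Constant volume ⇒ W = 0, so Q = ΔU = nCᵥΔT with Cᵥ = 3R/2 = 12.47 J/(mol·K).
ΔU = (1.85)(12.47)(558 − 260) = 6875 J.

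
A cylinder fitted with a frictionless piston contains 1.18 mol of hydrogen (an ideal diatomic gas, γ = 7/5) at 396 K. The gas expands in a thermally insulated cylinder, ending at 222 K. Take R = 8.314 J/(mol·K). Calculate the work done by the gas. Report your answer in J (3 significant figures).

Adiabatic ⇒ Q = 0, so W_by = −ΔU = nCᵥ(T₁ − T₂).
Cᵥ = 5R/2 = 20.79 J/(mol·K).
W = (1.18)(20.79)(396 − 222) = 4268 J.

W ≈ 4270 J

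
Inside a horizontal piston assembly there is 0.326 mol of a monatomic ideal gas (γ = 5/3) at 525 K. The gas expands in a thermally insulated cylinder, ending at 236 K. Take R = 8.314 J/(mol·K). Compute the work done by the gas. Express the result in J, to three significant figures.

W ≈ 1170 J

Adiabatic ⇒ Q = 0, so W_by = −ΔU = nCᵥ(T₁ − T₂).
Cᵥ = 3R/2 = 12.47 J/(mol·K).
W = (0.326)(12.47)(525 − 236) = 1175 J.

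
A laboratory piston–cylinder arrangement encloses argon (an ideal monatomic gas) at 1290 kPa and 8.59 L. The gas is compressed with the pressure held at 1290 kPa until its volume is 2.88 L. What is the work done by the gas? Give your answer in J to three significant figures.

Isobaric: W = P ΔV.
W = (1290 kPa)(2.88 − 8.59 L) = (1290)(-5.71) = -7366 J.

W ≈ -7370 J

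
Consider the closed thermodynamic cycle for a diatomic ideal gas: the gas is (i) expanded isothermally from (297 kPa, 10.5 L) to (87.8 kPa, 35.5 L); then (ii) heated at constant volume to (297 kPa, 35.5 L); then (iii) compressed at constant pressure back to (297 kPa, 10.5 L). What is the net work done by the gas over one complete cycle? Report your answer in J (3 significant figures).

W_net ≈ -3630 J

Leg (i): W = PᵢVᵢ ln(V_f/Vᵢ) = (3118) ln(35.5/10.5) = 3799 J.
Leg (ii): W = 0.
Leg (iii): W = PΔV = (297)(10.5 − 35.5) = -7425 J.
W_net = 3799 − 7425 = -3626 J.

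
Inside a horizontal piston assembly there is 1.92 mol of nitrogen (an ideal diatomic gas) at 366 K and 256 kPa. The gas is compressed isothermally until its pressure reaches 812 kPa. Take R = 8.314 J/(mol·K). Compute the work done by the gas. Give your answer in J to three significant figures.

Isothermal process: W = nRT ln(V₂/V₁) = nRT ln(P₁/P₂).
W = (1.92)(8.314)(366) × ln(256/812)
  = 5842 × ln(0.3153) = 5842 × -1.154
W_by_gas = -6744 J.

W ≈ -6740 J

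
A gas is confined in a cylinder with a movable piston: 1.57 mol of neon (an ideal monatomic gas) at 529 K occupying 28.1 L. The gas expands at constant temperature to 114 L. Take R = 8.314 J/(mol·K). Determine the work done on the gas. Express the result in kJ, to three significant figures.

Isothermal: W = nRT ln(V₂/V₁).
W = (1.57)(8.314)(529) × ln(114/28.1)
  = 6905 × 1.4
W_by_gas = 9670 J; work on gas = −W_by = -9670 J.

W ≈ -9.67 kJ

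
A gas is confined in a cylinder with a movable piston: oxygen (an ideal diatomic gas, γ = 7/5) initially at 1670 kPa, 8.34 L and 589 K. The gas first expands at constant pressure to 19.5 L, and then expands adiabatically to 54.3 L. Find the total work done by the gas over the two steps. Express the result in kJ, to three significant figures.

Step 1 (isobaric): W = PΔV = (1670 kPa)(19.5 − 8.34 L) = 18637 J.
After step 1: P = 1670 kPa, V = 19.5 L, T = 1377 K.
Step 2 (adiabatic): W = (P₁V₁ − P₂V₂)/(γ−1) = (32565 − 21619)/0.4 = 27364 J.
W_total = 18637 + 27364 = 46001 J.

W_total ≈ 46.0 kJ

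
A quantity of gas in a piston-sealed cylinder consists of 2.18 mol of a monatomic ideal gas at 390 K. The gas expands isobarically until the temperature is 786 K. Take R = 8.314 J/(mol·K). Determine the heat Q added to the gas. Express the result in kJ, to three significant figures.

Isobaric: W = nRΔT = (2.18)(8.314)(396) = 7177 J.
ΔU = nCᵥΔT with Cᵥ = 3R/2: ΔU = (2.18)(12.47)(396) = 10766 J.
Q = ΔU + W = 10766 + 7177 = 17943 J.

Q ≈ 17.9 kJ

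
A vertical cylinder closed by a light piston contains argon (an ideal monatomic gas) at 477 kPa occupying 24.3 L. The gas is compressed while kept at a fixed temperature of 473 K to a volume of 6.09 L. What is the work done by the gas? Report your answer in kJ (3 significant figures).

W ≈ -16.0 kJ

Isothermal: W = nRT ln(V₂/V₁) = P₁V₁ ln(V₂/V₁).
P₁V₁ = (477 kPa)(24.3 L) = 11591 J.
W = 11591 × ln(6.09/24.3) = 11591 × -1.384
W_by_gas = -16040 J.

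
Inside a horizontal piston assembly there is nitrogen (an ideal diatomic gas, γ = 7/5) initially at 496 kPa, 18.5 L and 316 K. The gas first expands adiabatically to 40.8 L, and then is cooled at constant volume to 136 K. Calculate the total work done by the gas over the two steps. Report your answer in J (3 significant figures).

W_total ≈ 6220 J

Step 1 (adiabatic): W = (P₁V₁ − P₂V₂)/(γ−1) = (9176 − 6687)/0.4 = 6221 J.
Step 2 (isochoric): W = 0 (constant volume).
W_total = 6221 + 0 = 6221 J.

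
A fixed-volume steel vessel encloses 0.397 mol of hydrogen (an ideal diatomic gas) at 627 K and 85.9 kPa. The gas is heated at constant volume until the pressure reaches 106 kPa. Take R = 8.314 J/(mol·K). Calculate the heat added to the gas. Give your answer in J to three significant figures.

Constant volume ⇒ W = 0, so Q = ΔU = nCᵥΔT with Cᵥ = 5R/2 = 20.79 J/(mol·K).
At constant V, T₂/T₁ = P₂/P₁ ⇒ ΔT = T₁(P₂/P₁ − 1) = 627·(106/85.9 − 1) = 146.7 K.
ΔU = (0.397)(20.79)(146.7) = 1211 J.

Q ≈ 1210 J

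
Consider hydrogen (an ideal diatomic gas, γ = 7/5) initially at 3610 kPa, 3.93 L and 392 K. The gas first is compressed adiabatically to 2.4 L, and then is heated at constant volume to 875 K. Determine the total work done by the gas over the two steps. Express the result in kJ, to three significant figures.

W_total ≈ -7.73 kJ

Step 1 (adiabatic): W = (P₁V₁ − P₂V₂)/(γ−1) = (14187 − 17281)/0.4 = -7735 J.
Step 2 (isochoric): W = 0 (constant volume).
W_total = -7735 + 0 = -7735 J.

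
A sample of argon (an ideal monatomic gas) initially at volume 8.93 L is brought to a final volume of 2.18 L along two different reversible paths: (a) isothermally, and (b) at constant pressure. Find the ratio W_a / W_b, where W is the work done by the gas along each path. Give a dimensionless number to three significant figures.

Path (a) isothermal: W = P₁V₁ ln(V₂/V₁) → W_a/(P₁V₁) = -1.41.
Path (b) isobaric: W = P₁(V₂ − V₁) → W_b/(P₁V₁) = -0.7559.
W_a / W_b = -1.41 / -0.7559 = 1.865.

W_a / W_b ≈ 1.87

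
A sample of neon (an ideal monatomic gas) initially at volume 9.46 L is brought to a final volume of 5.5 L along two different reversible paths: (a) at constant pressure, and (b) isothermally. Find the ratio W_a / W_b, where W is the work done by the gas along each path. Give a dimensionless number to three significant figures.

Path (a) isobaric: W = P₁(V₂ − V₁) → W_a/(P₁V₁) = -0.4186.
Path (b) isothermal: W = P₁V₁ ln(V₂/V₁) → W_b/(P₁V₁) = -0.5423.
W_a / W_b = -0.4186 / -0.5423 = 0.7719.

W_a / W_b ≈ 0.772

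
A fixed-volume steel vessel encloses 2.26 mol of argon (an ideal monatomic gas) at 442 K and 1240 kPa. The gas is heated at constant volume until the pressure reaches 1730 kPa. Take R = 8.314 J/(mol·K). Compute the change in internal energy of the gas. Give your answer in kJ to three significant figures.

ΔU ≈ 4.92 kJ

Constant volume ⇒ W = 0, so Q = ΔU = nCᵥΔT with Cᵥ = 3R/2 = 12.47 J/(mol·K).
At constant V, T₂/T₁ = P₂/P₁ ⇒ ΔT = T₁(P₂/P₁ − 1) = 442·(1730/1240 − 1) = 174.7 K.
ΔU = (2.26)(12.47)(174.7) = 4923 J.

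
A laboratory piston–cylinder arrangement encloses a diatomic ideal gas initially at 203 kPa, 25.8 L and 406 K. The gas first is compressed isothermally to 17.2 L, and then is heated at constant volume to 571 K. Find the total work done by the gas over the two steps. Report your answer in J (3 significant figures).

W_total ≈ -2120 J

Step 1 (isothermal): W = P₁V₁ ln(V₂/V₁) = (5237) ln(17.2/25.8) = -2124 J.
Step 2 (isochoric): W = 0 (constant volume).
W_total = -2124 + 0 = -2124 J.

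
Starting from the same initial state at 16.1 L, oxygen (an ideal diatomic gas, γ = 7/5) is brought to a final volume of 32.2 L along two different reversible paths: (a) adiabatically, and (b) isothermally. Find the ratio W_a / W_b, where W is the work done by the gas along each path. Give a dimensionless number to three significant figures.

W_a / W_b ≈ 0.873

Path (a) adiabatic: W = P₁V₁(1 − (V₁/V₂)^(γ−1))/(γ−1) → W_a/(P₁V₁) = 0.6054.
Path (b) isothermal: W = P₁V₁ ln(V₂/V₁) → W_b/(P₁V₁) = 0.6931.
W_a / W_b = 0.6054 / 0.6931 = 0.8733.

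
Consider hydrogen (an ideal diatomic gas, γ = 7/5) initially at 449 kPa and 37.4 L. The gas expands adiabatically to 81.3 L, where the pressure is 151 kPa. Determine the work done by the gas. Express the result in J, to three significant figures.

W ≈ 11300 J

Adiabatic: W = (P₁V₁ − P₂V₂)/(γ − 1) with γ = 7/5.
P₁V₁ = 16793 J, P₂V₂ = 12276 J.
W = (16793 − 12276) / 0.4 = 11291 J.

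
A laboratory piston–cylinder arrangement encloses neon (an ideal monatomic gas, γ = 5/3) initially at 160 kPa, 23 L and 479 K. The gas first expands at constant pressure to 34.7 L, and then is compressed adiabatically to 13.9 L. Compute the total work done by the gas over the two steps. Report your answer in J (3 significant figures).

Step 1 (isobaric): W = PΔV = (160 kPa)(34.7 − 23 L) = 1872 J.
After step 1: P = 160 kPa, V = 34.7 L, T = 722.7 K.
Step 2 (adiabatic): W = (P₁V₁ − P₂V₂)/(γ−1) = (5552 − 10217)/0.667 = -6998 J.
W_total = 1872 − 6998 = -5126 J.

W_total ≈ -5130 J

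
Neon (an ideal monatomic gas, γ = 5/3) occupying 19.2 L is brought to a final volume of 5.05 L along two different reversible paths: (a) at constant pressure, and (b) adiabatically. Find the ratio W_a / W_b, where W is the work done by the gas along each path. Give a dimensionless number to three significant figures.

W_a / W_b ≈ 0.342

Path (a) isobaric: W = P₁(V₂ − V₁) → W_a/(P₁V₁) = -0.737.
Path (b) adiabatic: W = P₁V₁(1 − (V₁/V₂)^(γ−1))/(γ−1) → W_b/(P₁V₁) = -2.154.
W_a / W_b = -0.737 / -2.154 = 0.3421.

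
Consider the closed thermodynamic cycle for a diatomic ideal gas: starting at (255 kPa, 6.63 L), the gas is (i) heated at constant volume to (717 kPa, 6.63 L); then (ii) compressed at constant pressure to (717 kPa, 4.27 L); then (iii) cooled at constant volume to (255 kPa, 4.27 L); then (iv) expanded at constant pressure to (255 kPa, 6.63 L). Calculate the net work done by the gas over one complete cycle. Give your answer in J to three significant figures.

Constant-volume legs do no work.
W(ii) = (717)(4.27 − 6.63) = -1692 J; W(iv) = (255)(6.63 − 4.27) = 601.8 J.
W_net = -1692 + 601.8 = -1090 J (the counter-clockwise enclosed area).

W_net ≈ -1090 J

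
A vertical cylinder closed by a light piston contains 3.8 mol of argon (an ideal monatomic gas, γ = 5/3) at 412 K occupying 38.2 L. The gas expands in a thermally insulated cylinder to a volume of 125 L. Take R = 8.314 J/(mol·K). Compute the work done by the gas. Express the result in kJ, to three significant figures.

W ≈ 10.7 kJ

Adiabatic: TV^(γ−1) = const with γ = 5/3.
T₂ = T₁ (V₁/V₂)^(γ−1) = 412 × (38.2/125)^0.667 = 412 × 0.4537 = 186.9 K.
W_by = nCᵥ(T₁ − T₂) = (3.8)(12.47)(412 − 186.9) = 10666 J.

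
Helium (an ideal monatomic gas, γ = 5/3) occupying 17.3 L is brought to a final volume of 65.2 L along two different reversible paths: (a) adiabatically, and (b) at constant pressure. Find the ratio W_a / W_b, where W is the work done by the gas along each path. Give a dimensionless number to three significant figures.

W_a / W_b ≈ 0.318

Path (a) adiabatic: W = P₁V₁(1 − (V₁/V₂)^(γ−1))/(γ−1) → W_a/(P₁V₁) = 0.8806.
Path (b) isobaric: W = P₁(V₂ − V₁) → W_b/(P₁V₁) = 2.769.
W_a / W_b = 0.8806 / 2.769 = 0.3181.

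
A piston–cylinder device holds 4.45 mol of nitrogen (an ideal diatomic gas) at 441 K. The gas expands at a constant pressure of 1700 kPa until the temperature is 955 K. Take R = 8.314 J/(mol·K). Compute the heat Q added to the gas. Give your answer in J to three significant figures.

Q ≈ 66600 J

Isobaric: W = nRΔT = (4.45)(8.314)(514) = 19017 J.
ΔU = nCᵥΔT with Cᵥ = 5R/2: ΔU = (4.45)(20.79)(514) = 47542 J.
Q = ΔU + W = 47542 + 19017 = 66558 J.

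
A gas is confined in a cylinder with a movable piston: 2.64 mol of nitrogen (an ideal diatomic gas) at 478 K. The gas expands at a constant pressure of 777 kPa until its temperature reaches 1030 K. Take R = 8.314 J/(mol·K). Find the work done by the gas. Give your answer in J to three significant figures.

W ≈ 12100 J

Isobaric: W = P ΔV = nR ΔT.
W = (2.64)(8.314)(1030 − 478) = 12116 J.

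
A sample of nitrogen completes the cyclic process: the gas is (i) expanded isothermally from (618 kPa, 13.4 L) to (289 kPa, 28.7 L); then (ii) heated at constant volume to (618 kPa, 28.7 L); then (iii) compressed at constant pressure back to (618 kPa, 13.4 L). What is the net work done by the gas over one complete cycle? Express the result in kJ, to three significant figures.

W_net ≈ -3.15 kJ

Leg (i): W = PᵢVᵢ ln(V_f/Vᵢ) = (8281) ln(28.7/13.4) = 6307 J.
Leg (ii): W = 0.
Leg (iii): W = PΔV = (618)(13.4 − 28.7) = -9455 J.
W_net = 6307 − 9455 = -3148 J.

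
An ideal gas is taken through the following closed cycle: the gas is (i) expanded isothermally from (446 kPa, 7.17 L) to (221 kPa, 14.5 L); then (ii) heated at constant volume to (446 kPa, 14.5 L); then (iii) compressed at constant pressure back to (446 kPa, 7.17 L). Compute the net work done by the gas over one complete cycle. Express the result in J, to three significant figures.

W_net ≈ -1020 J

Leg (i): W = PᵢVᵢ ln(V_f/Vᵢ) = (3198) ln(14.5/7.17) = 2252 J.
Leg (ii): W = 0.
Leg (iii): W = PΔV = (446)(7.17 − 14.5) = -3269 J.
W_net = 2252 − 3269 = -1017 J.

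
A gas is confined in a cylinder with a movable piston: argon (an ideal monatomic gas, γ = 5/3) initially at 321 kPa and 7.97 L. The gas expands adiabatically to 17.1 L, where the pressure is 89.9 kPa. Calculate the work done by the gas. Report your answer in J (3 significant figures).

W ≈ 1530 J

Adiabatic: W = (P₁V₁ − P₂V₂)/(γ − 1) with γ = 5/3.
P₁V₁ = 2558 J, P₂V₂ = 1537 J.
W = (2558 − 1537) / 0.6667 = 1532 J.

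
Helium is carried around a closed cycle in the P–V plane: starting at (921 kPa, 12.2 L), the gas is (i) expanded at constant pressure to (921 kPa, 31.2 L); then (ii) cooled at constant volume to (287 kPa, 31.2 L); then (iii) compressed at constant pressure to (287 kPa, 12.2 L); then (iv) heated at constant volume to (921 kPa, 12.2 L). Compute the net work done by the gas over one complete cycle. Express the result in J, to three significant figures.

W_net ≈ 12000 J

Constant-volume legs do no work.
W(i) = (921)(31.2 − 12.2) = 17499 J; W(iii) = (287)(12.2 − 31.2) = -5453 J.
W_net = 17499 − 5453 = 12046 J (the clockwise enclosed area).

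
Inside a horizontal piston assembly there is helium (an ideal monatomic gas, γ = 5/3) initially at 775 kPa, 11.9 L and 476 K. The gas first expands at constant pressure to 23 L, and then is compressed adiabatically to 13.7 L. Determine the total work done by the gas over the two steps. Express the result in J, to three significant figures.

W_total ≈ -2430 J

Step 1 (isobaric): W = PΔV = (775 kPa)(23 − 11.9 L) = 8602 J.
After step 1: P = 775 kPa, V = 23 L, T = 920 K.
Step 2 (adiabatic): W = (P₁V₁ − P₂V₂)/(γ−1) = (17825 − 25179)/0.667 = -11031 J.
W_total = 8602 − 11031 = -2428 J.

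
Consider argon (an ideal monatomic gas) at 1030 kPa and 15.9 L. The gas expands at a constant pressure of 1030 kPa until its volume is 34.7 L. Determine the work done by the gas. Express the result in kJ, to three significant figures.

W ≈ 19.4 kJ

Isobaric: W = P ΔV.
W = (1030 kPa)(34.7 − 15.9 L) = (1030)(18.8) = 19364 J.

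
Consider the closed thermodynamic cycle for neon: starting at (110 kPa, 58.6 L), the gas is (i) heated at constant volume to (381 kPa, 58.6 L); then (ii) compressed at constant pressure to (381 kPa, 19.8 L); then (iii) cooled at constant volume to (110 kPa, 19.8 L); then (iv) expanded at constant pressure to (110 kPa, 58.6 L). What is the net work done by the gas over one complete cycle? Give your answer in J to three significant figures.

W_net ≈ -10500 J

Constant-volume legs do no work.
W(ii) = (381)(19.8 − 58.6) = -14783 J; W(iv) = (110)(58.6 − 19.8) = 4268 J.
W_net = -14783 + 4268 = -10515 J (the counter-clockwise enclosed area).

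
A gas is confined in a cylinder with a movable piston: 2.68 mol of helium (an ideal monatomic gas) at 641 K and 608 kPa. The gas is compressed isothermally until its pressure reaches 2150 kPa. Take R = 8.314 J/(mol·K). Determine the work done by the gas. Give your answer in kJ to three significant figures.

W ≈ -18.0 kJ

Isothermal process: W = nRT ln(V₂/V₁) = nRT ln(P₁/P₂).
W = (2.68)(8.314)(641) × ln(608/2150)
  = 14282 × ln(0.2828) = 14282 × -1.263
W_by_gas = -18039 J.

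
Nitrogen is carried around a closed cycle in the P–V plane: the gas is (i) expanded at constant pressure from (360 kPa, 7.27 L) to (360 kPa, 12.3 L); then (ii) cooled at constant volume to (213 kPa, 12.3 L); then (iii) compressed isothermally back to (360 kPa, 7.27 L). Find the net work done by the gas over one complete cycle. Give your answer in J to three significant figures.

W_net ≈ 433 J

Leg (i): W = PΔV = (360)(12.3 − 7.27) = 1811 J.
Leg (ii): W = 0.
Leg (iii): W = PᵢVᵢ ln(V_f/Vᵢ) = (2620) ln(7.27/12.3) = -1378 J.
W_net = 1811 − 1378 = 433.1 J.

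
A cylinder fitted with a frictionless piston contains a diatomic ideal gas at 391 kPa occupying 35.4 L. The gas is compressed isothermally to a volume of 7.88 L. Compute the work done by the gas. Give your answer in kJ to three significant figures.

W ≈ -20.8 kJ

Isothermal: W = nRT ln(V₂/V₁) = P₁V₁ ln(V₂/V₁).
P₁V₁ = (391 kPa)(35.4 L) = 13841 J.
W = 13841 × ln(7.88/35.4) = 13841 × -1.502
W_by_gas = -20795 J.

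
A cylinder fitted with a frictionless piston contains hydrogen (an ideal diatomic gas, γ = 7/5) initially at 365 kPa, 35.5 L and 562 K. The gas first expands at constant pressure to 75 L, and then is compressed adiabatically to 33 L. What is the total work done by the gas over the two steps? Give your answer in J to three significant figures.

Step 1 (isobaric): W = PΔV = (365 kPa)(75 − 35.5 L) = 14418 J.
After step 1: P = 365 kPa, V = 75 L, T = 1187 K.
Step 2 (adiabatic): W = (P₁V₁ − P₂V₂)/(γ−1) = (27375 − 38017)/0.4 = -26604 J.
W_total = 14418 − 26604 = -12186 J.

W_total ≈ -12200 J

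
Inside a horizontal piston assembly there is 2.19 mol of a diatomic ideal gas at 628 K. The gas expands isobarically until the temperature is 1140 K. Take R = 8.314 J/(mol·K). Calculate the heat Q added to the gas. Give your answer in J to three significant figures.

Isobaric: W = nRΔT = (2.19)(8.314)(512) = 9322 J.
ΔU = nCᵥΔT with Cᵥ = 5R/2: ΔU = (2.19)(20.79)(512) = 23306 J.
Q = ΔU + W = 23306 + 9322 = 32628 J.

Q ≈ 32600 J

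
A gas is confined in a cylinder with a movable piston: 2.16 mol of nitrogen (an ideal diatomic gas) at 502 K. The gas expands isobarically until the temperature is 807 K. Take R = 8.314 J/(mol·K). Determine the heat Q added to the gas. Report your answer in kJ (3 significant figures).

Isobaric: W = nRΔT = (2.16)(8.314)(305) = 5477 J.
ΔU = nCᵥΔT with Cᵥ = 5R/2: ΔU = (2.16)(20.79)(305) = 13693 J.
Q = ΔU + W = 13693 + 5477 = 19170 J.

Q ≈ 19.2 kJ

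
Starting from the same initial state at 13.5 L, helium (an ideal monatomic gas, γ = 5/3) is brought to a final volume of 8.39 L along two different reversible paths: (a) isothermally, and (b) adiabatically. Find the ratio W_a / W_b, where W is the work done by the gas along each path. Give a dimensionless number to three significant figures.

W_a / W_b ≈ 0.850

Path (a) isothermal: W = P₁V₁ ln(V₂/V₁) → W_a/(P₁V₁) = -0.4756.
Path (b) adiabatic: W = P₁V₁(1 − (V₁/V₂)^(γ−1))/(γ−1) → W_b/(P₁V₁) = -0.5597.
W_a / W_b = -0.4756 / -0.5597 = 0.8498.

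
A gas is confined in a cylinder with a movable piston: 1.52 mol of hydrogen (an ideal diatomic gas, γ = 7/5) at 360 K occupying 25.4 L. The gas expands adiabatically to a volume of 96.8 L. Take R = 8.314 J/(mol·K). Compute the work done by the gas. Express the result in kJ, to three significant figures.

Adiabatic: TV^(γ−1) = const with γ = 7/5.
T₂ = T₁ (V₁/V₂)^(γ−1) = 360 × (25.4/96.8)^0.4 = 360 × 0.5856 = 210.8 K.
W_by = nCᵥ(T₁ − T₂) = (1.52)(20.79)(360 − 210.8) = 4713 J.

W ≈ 4.71 kJ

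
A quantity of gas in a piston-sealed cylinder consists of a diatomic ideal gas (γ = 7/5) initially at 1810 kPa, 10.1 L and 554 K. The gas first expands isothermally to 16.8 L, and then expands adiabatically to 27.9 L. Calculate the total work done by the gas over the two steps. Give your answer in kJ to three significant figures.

W_total ≈ 17.7 kJ

Step 1 (isothermal): W = P₁V₁ ln(V₂/V₁) = (18281) ln(16.8/10.1) = 9302 J.
After step 1: P = 1088 kPa, V = 16.8 L, T = 554 K.
Step 2 (adiabatic): W = (P₁V₁ − P₂V₂)/(γ−1) = (18281 − 14924)/0.4 = 8393 J.
W_total = 9302 + 8393 = 17695 J.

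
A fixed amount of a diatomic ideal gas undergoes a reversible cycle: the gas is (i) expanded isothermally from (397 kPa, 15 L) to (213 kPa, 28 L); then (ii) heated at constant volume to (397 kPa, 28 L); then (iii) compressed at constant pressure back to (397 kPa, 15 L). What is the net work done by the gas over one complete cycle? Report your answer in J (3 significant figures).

Leg (i): W = PᵢVᵢ ln(V_f/Vᵢ) = (5955) ln(28/15) = 3717 J.
Leg (ii): W = 0.
Leg (iii): W = PΔV = (397)(15 − 28) = -5161 J.
W_net = 3717 − 5161 = -1444 J.

W_net ≈ -1440 J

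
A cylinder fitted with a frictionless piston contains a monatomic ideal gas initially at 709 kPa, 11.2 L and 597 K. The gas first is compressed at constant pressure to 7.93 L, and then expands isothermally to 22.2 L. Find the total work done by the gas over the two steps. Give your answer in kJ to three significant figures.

W_total ≈ 3.47 kJ

Step 1 (isobaric): W = PΔV = (709 kPa)(7.93 − 11.2 L) = -2318 J.
After step 1: P = 709 kPa, V = 7.93 L, T = 422.7 K.
Step 2 (isothermal): W = P₁V₁ ln(V₂/V₁) = (5622) ln(22.2/7.93) = 5788 J.
W_total = -2318 + 5788 = 3469 J.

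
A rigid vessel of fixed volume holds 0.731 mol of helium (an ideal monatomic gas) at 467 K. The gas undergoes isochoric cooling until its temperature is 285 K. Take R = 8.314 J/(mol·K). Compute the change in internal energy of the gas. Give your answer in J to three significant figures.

Constant volume ⇒ W = 0, so Q = ΔU = nCᵥΔT with Cᵥ = 3R/2 = 12.47 J/(mol·K).
ΔU = (0.731)(12.47)(285 − 467) = -1659 J.

ΔU ≈ -1660 J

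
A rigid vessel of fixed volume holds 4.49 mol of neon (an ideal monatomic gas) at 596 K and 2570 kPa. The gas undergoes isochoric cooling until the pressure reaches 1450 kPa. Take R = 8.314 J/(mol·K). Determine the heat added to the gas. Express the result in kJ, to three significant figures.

Constant volume ⇒ W = 0, so Q = ΔU = nCᵥΔT with Cᵥ = 3R/2 = 12.47 J/(mol·K).
At constant V, T₂/T₁ = P₂/P₁ ⇒ ΔT = T₁(P₂/P₁ − 1) = 596·(1450/2570 − 1) = -259.7 K.
ΔU = (4.49)(12.47)(-259.7) = -14544 J.

Q ≈ -14.5 kJ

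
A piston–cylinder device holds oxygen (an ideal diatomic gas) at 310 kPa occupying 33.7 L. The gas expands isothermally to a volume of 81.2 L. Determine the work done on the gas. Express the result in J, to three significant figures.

W ≈ -9190 J

Isothermal: W = nRT ln(V₂/V₁) = P₁V₁ ln(V₂/V₁).
P₁V₁ = (310 kPa)(33.7 L) = 10447 J.
W = 10447 × ln(81.2/33.7) = 10447 × 0.8794
W_by_gas = 9187 J; work on gas = −W_by = -9187 J.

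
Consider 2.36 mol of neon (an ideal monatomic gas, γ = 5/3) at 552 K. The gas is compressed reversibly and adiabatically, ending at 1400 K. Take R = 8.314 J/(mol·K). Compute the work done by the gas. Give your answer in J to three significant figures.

Adiabatic ⇒ Q = 0, so W_by = −ΔU = nCᵥ(T₁ − T₂).
Cᵥ = 3R/2 = 12.47 J/(mol·K).
W = (2.36)(12.47)(552 − 1400) = -24958 J.

W ≈ -25000 J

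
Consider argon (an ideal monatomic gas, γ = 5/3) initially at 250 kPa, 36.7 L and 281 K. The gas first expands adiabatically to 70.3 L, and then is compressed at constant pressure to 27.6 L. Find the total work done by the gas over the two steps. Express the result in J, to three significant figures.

Step 1 (adiabatic): W = (P₁V₁ − P₂V₂)/(γ−1) = (9175 − 5949)/0.667 = 4840 J.
After step 1: P = 84.62 kPa, V = 70.3 L, T = 182.2 K.
Step 2 (isobaric): W = PΔV = (84.62 kPa)(27.6 − 70.3 L) = -3613 J.
W_total = 4840 − 3613 = 1226 J.

W_total ≈ 1230 J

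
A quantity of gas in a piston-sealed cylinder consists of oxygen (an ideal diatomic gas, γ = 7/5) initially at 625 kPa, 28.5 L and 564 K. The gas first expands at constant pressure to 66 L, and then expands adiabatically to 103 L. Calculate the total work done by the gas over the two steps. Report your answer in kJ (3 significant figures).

Step 1 (isobaric): W = PΔV = (625 kPa)(66 − 28.5 L) = 23438 J.
After step 1: P = 625 kPa, V = 66 L, T = 1306 K.
Step 2 (adiabatic): W = (P₁V₁ − P₂V₂)/(γ−1) = (41250 − 34523)/0.4 = 16818 J.
W_total = 23438 + 16818 = 40255 J.

W_total ≈ 40.3 kJ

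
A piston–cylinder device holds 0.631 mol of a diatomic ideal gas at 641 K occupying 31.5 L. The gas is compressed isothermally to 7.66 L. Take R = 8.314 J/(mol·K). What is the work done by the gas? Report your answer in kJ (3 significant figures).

W ≈ -4.75 kJ

Isothermal: W = nRT ln(V₂/V₁).
W = (0.631)(8.314)(641) × ln(7.66/31.5)
  = 3363 × -1.414
W_by_gas = -4755 J.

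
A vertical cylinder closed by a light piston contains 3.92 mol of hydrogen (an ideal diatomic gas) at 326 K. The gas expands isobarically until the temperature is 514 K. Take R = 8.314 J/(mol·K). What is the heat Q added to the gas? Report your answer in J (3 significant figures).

Q ≈ 21400 J

Isobaric: W = nRΔT = (3.92)(8.314)(188) = 6127 J.
ΔU = nCᵥΔT with Cᵥ = 5R/2: ΔU = (3.92)(20.79)(188) = 15318 J.
Q = ΔU + W = 15318 + 6127 = 21445 J.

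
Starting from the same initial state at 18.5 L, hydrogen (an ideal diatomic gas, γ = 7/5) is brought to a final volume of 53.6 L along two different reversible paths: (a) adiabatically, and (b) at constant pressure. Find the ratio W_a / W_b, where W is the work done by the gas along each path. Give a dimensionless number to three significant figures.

Path (a) adiabatic: W = P₁V₁(1 − (V₁/V₂)^(γ−1))/(γ−1) → W_a/(P₁V₁) = 0.8664.
Path (b) isobaric: W = P₁(V₂ − V₁) → W_b/(P₁V₁) = 1.897.
W_a / W_b = 0.8664 / 1.897 = 0.4567.

W_a / W_b ≈ 0.457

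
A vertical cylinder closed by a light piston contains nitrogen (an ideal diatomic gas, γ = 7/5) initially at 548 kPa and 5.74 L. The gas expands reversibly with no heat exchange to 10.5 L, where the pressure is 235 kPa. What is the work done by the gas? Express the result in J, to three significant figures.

W ≈ 1700 J

Adiabatic: W = (P₁V₁ − P₂V₂)/(γ − 1) with γ = 7/5.
P₁V₁ = 3146 J, P₂V₂ = 2468 J.
W = (3146 − 2468) / 0.4 = 1695 J.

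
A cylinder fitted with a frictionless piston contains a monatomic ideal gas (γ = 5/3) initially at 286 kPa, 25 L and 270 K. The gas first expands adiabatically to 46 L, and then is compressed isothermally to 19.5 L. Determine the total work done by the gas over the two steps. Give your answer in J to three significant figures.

Step 1 (adiabatic): W = (P₁V₁ − P₂V₂)/(γ−1) = (7150 − 4762)/0.667 = 3582 J.
After step 1: P = 103.5 kPa, V = 46 L, T = 179.8 K.
Step 2 (isothermal): W = P₁V₁ ln(V₂/V₁) = (4762) ln(19.5/46) = -4087 J.
W_total = 3582 − 4087 = -504.1 J.

W_total ≈ -504 J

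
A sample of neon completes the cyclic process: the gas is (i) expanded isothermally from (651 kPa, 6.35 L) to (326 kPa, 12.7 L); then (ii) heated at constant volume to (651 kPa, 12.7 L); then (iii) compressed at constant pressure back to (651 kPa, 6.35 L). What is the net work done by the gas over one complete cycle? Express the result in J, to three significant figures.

W_net ≈ -1270 J

Leg (i): W = PᵢVᵢ ln(V_f/Vᵢ) = (4134) ln(12.7/6.35) = 2865 J.
Leg (ii): W = 0.
Leg (iii): W = PΔV = (651)(6.35 − 12.7) = -4134 J.
W_net = 2865 − 4134 = -1268 J.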